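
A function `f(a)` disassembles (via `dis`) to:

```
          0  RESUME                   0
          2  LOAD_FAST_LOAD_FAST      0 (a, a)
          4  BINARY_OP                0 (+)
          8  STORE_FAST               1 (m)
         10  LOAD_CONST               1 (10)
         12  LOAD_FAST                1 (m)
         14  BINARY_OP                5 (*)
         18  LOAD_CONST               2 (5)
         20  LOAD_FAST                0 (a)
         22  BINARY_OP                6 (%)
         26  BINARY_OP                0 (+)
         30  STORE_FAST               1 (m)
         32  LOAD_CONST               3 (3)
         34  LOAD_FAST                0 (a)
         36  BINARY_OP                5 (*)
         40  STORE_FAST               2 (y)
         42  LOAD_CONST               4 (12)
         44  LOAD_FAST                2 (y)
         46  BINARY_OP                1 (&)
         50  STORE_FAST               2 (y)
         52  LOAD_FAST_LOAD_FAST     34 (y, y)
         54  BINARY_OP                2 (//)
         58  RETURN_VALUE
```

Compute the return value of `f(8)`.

LOAD_FAST_LOAD_FAST a,a → push 8,8. Stack: [8, 8]
BINARY_OP + → 8 + 8 = 16. Stack: [16]
STORE_FAST m → m=16. Stack: []
LOAD_CONST → push 10. Stack: [10]
LOAD_FAST m → push 16. Stack: [10, 16]
BINARY_OP * → 10 * 16 = 160. Stack: [160]
LOAD_CONST → push 5. Stack: [160, 5]
LOAD_FAST a → push 8. Stack: [160, 5, 8]
BINARY_OP % → 5 % 8 = 5. Stack: [160, 5]
BINARY_OP + → 160 + 5 = 165. Stack: [165]
STORE_FAST m → m=165. Stack: []
LOAD_CONST → push 3. Stack: [3]
LOAD_FAST a → push 8. Stack: [3, 8]
BINARY_OP * → 3 * 8 = 24. Stack: [24]
STORE_FAST y → y=24. Stack: []
LOAD_CONST → push 12. Stack: [12]
LOAD_FAST y → push 24. Stack: [12, 24]
BINARY_OP & → 12 & 24 = 8. Stack: [8]
STORE_FAST y → y=8. Stack: []
LOAD_FAST_LOAD_FAST y,y → push 8,8. Stack: [8, 8]
BINARY_OP // → 8 // 8 = 1. Stack: [1]
RETURN_VALUE → return 1.

1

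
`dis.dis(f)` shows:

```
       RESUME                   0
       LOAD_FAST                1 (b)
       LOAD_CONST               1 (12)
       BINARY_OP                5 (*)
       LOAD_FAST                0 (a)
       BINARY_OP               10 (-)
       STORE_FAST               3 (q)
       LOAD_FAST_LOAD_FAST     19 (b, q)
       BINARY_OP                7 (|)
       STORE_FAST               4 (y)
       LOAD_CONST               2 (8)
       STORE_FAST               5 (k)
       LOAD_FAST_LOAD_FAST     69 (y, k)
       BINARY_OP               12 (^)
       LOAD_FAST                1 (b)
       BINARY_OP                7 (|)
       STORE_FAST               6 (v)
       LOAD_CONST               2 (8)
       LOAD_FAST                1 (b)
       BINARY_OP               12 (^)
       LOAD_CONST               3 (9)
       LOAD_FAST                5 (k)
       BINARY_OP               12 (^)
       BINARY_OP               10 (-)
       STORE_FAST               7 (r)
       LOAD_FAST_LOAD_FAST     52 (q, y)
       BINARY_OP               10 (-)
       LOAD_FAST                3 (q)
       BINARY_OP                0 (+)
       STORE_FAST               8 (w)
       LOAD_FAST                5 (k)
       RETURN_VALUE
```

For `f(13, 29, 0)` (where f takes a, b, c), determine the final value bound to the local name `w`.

319

LOAD_FAST b → push 29. Stack: [29]
LOAD_CONST → push 12. Stack: [29, 12]
BINARY_OP * → 29 * 12 = 348. Stack: [348]
LOAD_FAST a → push 13. Stack: [348, 13]
BINARY_OP - → 348 - 13 = 335. Stack: [335]
STORE_FAST q → q=335. Stack: []
LOAD_FAST_LOAD_FAST b,q → push 29,335. Stack: [29, 335]
BINARY_OP | → 29 | 335 = 351. Stack: [351]
STORE_FAST y → y=351. Stack: []
LOAD_CONST → push 8. Stack: [8]
STORE_FAST k → k=8. Stack: []
LOAD_FAST_LOAD_FAST y,k → push 351,8. Stack: [351, 8]
BINARY_OP ^ → 351 ^ 8 = 343. Stack: [343]
LOAD_FAST b → push 29. Stack: [343, 29]
BINARY_OP | → 343 | 29 = 351. Stack: [351]
STORE_FAST v → v=351. Stack: []
LOAD_CONST → push 8. Stack: [8]
LOAD_FAST b → push 29. Stack: [8, 29]
BINARY_OP ^ → 8 ^ 29 = 21. Stack: [21]
LOAD_CONST → push 9. Stack: [21, 9]
LOAD_FAST k → push 8. Stack: [21, 9, 8]
BINARY_OP ^ → 9 ^ 8 = 1. Stack: [21, 1]
BINARY_OP - → 21 - 1 = 20. Stack: [20]
STORE_FAST r → r=20. Stack: []
LOAD_FAST_LOAD_FAST q,y → push 335,351. Stack: [335, 351]
BINARY_OP - → 335 - 351 = -16. Stack: [-16]
LOAD_FAST q → push 335. Stack: [-16, 335]
BINARY_OP + → -16 + 335 = 319. Stack: [319]
STORE_FAST w → w=319. Stack: []
LOAD_FAST k → push 8. Stack: [8]
RETURN_VALUE → return 8.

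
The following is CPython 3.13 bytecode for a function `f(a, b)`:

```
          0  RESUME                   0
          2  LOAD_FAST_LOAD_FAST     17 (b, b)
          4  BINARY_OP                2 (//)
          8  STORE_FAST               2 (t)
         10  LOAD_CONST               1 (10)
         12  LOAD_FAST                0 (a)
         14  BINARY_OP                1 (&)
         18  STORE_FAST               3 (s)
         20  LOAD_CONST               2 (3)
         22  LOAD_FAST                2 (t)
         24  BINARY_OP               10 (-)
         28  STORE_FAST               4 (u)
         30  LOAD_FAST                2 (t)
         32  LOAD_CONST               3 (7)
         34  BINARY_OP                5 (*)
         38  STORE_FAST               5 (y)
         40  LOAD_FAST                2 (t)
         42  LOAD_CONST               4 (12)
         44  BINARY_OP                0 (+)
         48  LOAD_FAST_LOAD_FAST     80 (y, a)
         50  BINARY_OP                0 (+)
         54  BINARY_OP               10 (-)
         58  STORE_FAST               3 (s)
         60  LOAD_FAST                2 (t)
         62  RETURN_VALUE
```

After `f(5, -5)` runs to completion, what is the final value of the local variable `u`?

2

LOAD_FAST_LOAD_FAST b,b → push -5,-5. Stack: [-5, -5]
BINARY_OP // → -5 // -5 = 1. Stack: [1]
STORE_FAST t → t=1. Stack: []
LOAD_CONST → push 10. Stack: [10]
LOAD_FAST a → push 5. Stack: [10, 5]
BINARY_OP & → 10 & 5 = 0. Stack: [0]
STORE_FAST s → s=0. Stack: []
LOAD_CONST → push 3. Stack: [3]
LOAD_FAST t → push 1. Stack: [3, 1]
BINARY_OP - → 3 - 1 = 2. Stack: [2]
STORE_FAST u → u=2. Stack: []
LOAD_FAST t → push 1. Stack: [1]
LOAD_CONST → push 7. Stack: [1, 7]
BINARY_OP * → 1 * 7 = 7. Stack: [7]
STORE_FAST y → y=7. Stack: []
LOAD_FAST t → push 1. Stack: [1]
LOAD_CONST → push 12. Stack: [1, 12]
BINARY_OP + → 1 + 12 = 13. Stack: [13]
LOAD_FAST_LOAD_FAST y,a → push 7,5. Stack: [13, 7, 5]
BINARY_OP + → 7 + 5 = 12. Stack: [13, 12]
BINARY_OP - → 13 - 12 = 1. Stack: [1]
STORE_FAST s → s=1. Stack: []
LOAD_FAST t → push 1. Stack: [1]
RETURN_VALUE → return 1.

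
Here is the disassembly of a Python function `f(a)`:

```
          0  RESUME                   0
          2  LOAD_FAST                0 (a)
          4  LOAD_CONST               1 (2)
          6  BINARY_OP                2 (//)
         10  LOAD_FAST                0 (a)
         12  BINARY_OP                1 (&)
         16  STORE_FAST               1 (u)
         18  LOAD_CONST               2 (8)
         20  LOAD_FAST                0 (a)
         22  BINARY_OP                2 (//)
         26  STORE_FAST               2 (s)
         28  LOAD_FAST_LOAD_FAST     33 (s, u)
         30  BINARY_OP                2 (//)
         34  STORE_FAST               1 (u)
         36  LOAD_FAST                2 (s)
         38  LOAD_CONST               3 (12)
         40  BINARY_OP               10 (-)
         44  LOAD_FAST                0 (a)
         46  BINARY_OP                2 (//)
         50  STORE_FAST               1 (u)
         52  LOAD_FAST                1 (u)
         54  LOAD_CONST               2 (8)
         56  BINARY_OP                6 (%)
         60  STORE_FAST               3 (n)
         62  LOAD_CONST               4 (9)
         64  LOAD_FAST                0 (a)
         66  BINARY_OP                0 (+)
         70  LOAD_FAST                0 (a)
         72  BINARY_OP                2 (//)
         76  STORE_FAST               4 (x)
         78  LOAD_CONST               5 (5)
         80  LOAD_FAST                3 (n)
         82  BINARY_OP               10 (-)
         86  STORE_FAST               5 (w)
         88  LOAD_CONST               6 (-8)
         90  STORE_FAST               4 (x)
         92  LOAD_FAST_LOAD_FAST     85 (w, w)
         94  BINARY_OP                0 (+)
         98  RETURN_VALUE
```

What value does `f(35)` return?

-4

LOAD_FAST a → push 35. Stack: [35]
LOAD_CONST → push 2. Stack: [35, 2]
BINARY_OP // → 35 // 2 = 17. Stack: [17]
LOAD_FAST a → push 35. Stack: [17, 35]
BINARY_OP & → 17 & 35 = 1. Stack: [1]
STORE_FAST u → u=1. Stack: []
LOAD_CONST → push 8. Stack: [8]
LOAD_FAST a → push 35. Stack: [8, 35]
BINARY_OP // → 8 // 35 = 0. Stack: [0]
STORE_FAST s → s=0. Stack: []
LOAD_FAST_LOAD_FAST s,u → push 0,1. Stack: [0, 1]
BINARY_OP // → 0 // 1 = 0. Stack: [0]
STORE_FAST u → u=0. Stack: []
LOAD_FAST s → push 0. Stack: [0]
LOAD_CONST → push 12. Stack: [0, 12]
BINARY_OP - → 0 - 12 = -12. Stack: [-12]
LOAD_FAST a → push 35. Stack: [-12, 35]
BINARY_OP // → -12 // 35 = -1. Stack: [-1]
STORE_FAST u → u=-1. Stack: []
LOAD_FAST u → push -1. Stack: [-1]
LOAD_CONST → push 8. Stack: [-1, 8]
BINARY_OP % → -1 % 8 = 7. Stack: [7]
STORE_FAST n → n=7. Stack: []
LOAD_CONST → push 9. Stack: [9]
LOAD_FAST a → push 35. Stack: [9, 35]
BINARY_OP + → 9 + 35 = 44. Stack: [44]
LOAD_FAST a → push 35. Stack: [44, 35]
BINARY_OP // → 44 // 35 = 1. Stack: [1]
STORE_FAST x → x=1. Stack: []
LOAD_CONST → push 5. Stack: [5]
LOAD_FAST n → push 7. Stack: [5, 7]
BINARY_OP - → 5 - 7 = -2. Stack: [-2]
STORE_FAST w → w=-2. Stack: []
LOAD_CONST → push -8. Stack: [-8]
STORE_FAST x → x=-8. Stack: []
LOAD_FAST_LOAD_FAST w,w → push -2,-2. Stack: [-2, -2]
BINARY_OP + → -2 + -2 = -4. Stack: [-4]
RETURN_VALUE → return -4.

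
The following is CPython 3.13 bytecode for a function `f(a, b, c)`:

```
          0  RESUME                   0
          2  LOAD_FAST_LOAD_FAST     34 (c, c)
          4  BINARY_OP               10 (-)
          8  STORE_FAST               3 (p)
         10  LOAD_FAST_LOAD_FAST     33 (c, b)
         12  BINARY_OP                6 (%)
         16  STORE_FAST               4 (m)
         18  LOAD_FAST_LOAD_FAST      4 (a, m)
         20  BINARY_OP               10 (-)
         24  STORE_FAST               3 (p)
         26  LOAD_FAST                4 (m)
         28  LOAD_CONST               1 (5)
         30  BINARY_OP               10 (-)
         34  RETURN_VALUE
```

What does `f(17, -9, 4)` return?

LOAD_FAST_LOAD_FAST c,c → push 4,4. Stack: [4, 4]
BINARY_OP - → 4 - 4 = 0. Stack: [0]
STORE_FAST p → p=0. Stack: []
LOAD_FAST_LOAD_FAST c,b → push 4,-9. Stack: [4, -9]
BINARY_OP % → 4 % -9 = -5. Stack: [-5]
STORE_FAST m → m=-5. Stack: []
LOAD_FAST_LOAD_FAST a,m → push 17,-5. Stack: [17, -5]
BINARY_OP - → 17 - -5 = 22. Stack: [22]
STORE_FAST p → p=22. Stack: []
LOAD_FAST m → push -5. Stack: [-5]
LOAD_CONST → push 5. Stack: [-5, 5]
BINARY_OP - → -5 - 5 = -10. Stack: [-10]
RETURN_VALUE → return -10.

-10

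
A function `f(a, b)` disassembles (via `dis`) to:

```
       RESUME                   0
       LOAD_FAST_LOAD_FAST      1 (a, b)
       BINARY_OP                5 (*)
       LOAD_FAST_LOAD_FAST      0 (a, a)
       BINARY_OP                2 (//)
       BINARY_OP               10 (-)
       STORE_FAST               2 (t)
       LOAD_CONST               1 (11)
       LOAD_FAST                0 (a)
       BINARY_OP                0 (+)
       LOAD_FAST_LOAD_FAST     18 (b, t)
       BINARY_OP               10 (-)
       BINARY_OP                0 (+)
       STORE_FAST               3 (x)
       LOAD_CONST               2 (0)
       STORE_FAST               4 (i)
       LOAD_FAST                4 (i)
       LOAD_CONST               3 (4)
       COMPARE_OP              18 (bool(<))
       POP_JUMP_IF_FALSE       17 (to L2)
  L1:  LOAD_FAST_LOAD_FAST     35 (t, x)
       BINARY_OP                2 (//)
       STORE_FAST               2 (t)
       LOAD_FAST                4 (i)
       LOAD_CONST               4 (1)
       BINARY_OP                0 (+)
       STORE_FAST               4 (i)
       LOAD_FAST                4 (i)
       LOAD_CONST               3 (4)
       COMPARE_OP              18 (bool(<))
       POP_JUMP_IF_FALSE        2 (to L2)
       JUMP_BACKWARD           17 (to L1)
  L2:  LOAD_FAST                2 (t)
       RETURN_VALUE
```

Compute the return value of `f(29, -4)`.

LOAD_FAST_LOAD_FAST a,b → push 29,-4
BINARY_OP * → 29 * -4 = -116
LOAD_FAST_LOAD_FAST a,a → push 29,29
BINARY_OP // → 29 // 29 = 1
BINARY_OP - → -116 - 1 = -117
STORE_FAST t → t=-117
LOAD_CONST → push 11
LOAD_FAST a → push 29
BINARY_OP + → 11 + 29 = 40
LOAD_FAST_LOAD_FAST b,t → push -4,-117
BINARY_OP - → -4 - -117 = 113
BINARY_OP + → 40 + 113 = 153
STORE_FAST x → x=153
LOAD_CONST → push 0
STORE_FAST i → i=0
LOAD_FAST i → push 0
LOAD_CONST → push 4
COMPARE_OP bool(<) → 0 vs 4 = True
POP_JUMP_IF_FALSE → pop True; no jump
LOAD_FAST_LOAD_FAST t,x → push -117,153
BINARY_OP // → -117 // 153 = -1
STORE_FAST t → t=-1
LOAD_FAST i → push 0
LOAD_CONST → push 1
BINARY_OP + → 0 + 1 = 1
STORE_FAST i → i=1
LOAD_FAST i → push 1
LOAD_CONST → push 4
COMPARE_OP bool(<) → 1 vs 4 = True
POP_JUMP_IF_FALSE → pop True; no jump
LOAD_FAST_LOAD_FAST t,x → push -1,153
BINARY_OP // → -1 // 153 = -1
STORE_FAST t → t=-1
LOAD_FAST i → push 1
LOAD_CONST → push 1
BINARY_OP + → 1 + 1 = 2
STORE_FAST i → i=2
LOAD_FAST i → push 2
LOAD_CONST → push 4
COMPARE_OP bool(<) → 2 vs 4 = True
POP_JUMP_IF_FALSE → pop True; no jump
LOAD_FAST_LOAD_FAST t,x → push -1,153
BINARY_OP // → -1 // 153 = -1
STORE_FAST t → t=-1
LOAD_FAST i → push 2
LOAD_CONST → push 1
BINARY_OP + → 2 + 1 = 3
STORE_FAST i → i=3
LOAD_FAST i → push 3
LOAD_CONST → push 4
COMPARE_OP bool(<) → 3 vs 4 = True
POP_JUMP_IF_FALSE → pop True; no jump
LOAD_FAST_LOAD_FAST t,x → push -1,153
BINARY_OP // → -1 // 153 = -1
STORE_FAST t → t=-1
LOAD_FAST i → push 3
LOAD_CONST → push 1
BINARY_OP + → 3 + 1 = 4
STORE_FAST i → i=4
LOAD_FAST i → push 4
LOAD_CONST → push 4
COMPARE_OP bool(<) → 4 vs 4 = False
POP_JUMP_IF_FALSE → pop False; jump
LOAD_FAST t → push -1
RETURN_VALUE → return -1.

-1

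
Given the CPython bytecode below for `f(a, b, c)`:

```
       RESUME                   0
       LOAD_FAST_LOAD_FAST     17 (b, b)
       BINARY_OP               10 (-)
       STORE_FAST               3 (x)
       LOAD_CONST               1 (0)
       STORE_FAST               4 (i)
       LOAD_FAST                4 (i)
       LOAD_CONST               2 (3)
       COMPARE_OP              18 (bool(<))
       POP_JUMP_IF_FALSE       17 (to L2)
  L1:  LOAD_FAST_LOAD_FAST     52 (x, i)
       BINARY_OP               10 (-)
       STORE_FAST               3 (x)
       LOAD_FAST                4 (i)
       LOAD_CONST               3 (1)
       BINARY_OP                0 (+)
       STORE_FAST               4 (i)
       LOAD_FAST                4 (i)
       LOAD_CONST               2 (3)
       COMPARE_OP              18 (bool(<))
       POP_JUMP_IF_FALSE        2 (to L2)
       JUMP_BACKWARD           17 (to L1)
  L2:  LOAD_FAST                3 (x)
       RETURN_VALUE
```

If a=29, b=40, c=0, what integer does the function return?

LOAD_FAST_LOAD_FAST b,b → push 40,40. Stack: [40, 40]
BINARY_OP - → 40 - 40 = 0. Stack: [0]
STORE_FAST x → x=0. Stack: []
LOAD_CONST → push 0. Stack: [0]
STORE_FAST i → i=0. Stack: []
LOAD_FAST i → push 0. Stack: [0]
LOAD_CONST → push 3. Stack: [0, 3]
COMPARE_OP bool(<) → 0 vs 3 = True. Stack: [True]
POP_JUMP_IF_FALSE → pop True; no jump. Stack: []
LOAD_FAST_LOAD_FAST x,i → push 0,0. Stack: [0, 0]
BINARY_OP - → 0 - 0 = 0. Stack: [0]
STORE_FAST x → x=0. Stack: []
LOAD_FAST i → push 0. Stack: [0]
LOAD_CONST → push 1. Stack: [0, 1]
BINARY_OP + → 0 + 1 = 1. Stack: [1]
STORE_FAST i → i=1. Stack: []
LOAD_FAST i → push 1. Stack: [1]
LOAD_CONST → push 3. Stack: [1, 3]
COMPARE_OP bool(<) → 1 vs 3 = True. Stack: [True]
POP_JUMP_IF_FALSE → pop True; no jump. Stack: []
LOAD_FAST_LOAD_FAST x,i → push 0,1. Stack: [0, 1]
BINARY_OP - → 0 - 1 = -1. Stack: [-1]
STORE_FAST x → x=-1. Stack: []
LOAD_FAST i → push 1. Stack: [1]
LOAD_CONST → push 1. Stack: [1, 1]
BINARY_OP + → 1 + 1 = 2. Stack: [2]
STORE_FAST i → i=2. Stack: []
LOAD_FAST i → push 2. Stack: [2]
LOAD_CONST → push 3. Stack: [2, 3]
COMPARE_OP bool(<) → 2 vs 3 = True. Stack: [True]
POP_JUMP_IF_FALSE → pop True; no jump. Stack: []
LOAD_FAST_LOAD_FAST x,i → push -1,2. Stack: [-1, 2]
BINARY_OP - → -1 - 2 = -3. Stack: [-3]
STORE_FAST x → x=-3. Stack: []
LOAD_FAST i → push 2. Stack: [2]
LOAD_CONST → push 1. Stack: [2, 1]
BINARY_OP + → 2 + 1 = 3. Stack: [3]
STORE_FAST i → i=3. Stack: []
LOAD_FAST i → push 3. Stack: [3]
LOAD_CONST → push 3. Stack: [3, 3]
COMPARE_OP bool(<) → 3 vs 3 = False. Stack: [False]
POP_JUMP_IF_FALSE → pop False; jump. Stack: []
LOAD_FAST x → push -3. Stack: [-3]
RETURN_VALUE → return -3.

-3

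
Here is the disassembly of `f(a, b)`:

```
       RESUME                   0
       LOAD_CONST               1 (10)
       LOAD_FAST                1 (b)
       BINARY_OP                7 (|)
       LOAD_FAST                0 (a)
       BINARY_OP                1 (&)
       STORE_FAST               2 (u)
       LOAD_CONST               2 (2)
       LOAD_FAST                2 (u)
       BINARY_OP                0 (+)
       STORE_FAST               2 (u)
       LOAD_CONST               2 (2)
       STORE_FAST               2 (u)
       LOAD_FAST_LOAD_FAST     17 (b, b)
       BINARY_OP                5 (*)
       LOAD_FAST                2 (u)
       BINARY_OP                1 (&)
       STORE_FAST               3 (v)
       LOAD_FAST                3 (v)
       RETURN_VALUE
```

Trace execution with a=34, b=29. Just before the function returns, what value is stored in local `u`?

LOAD_CONST → push 10. Stack: [10]
LOAD_FAST b → push 29. Stack: [10, 29]
BINARY_OP | → 10 | 29 = 31. Stack: [31]
LOAD_FAST a → push 34. Stack: [31, 34]
BINARY_OP & → 31 & 34 = 2. Stack: [2]
STORE_FAST u → u=2. Stack: []
LOAD_CONST → push 2. Stack: [2]
LOAD_FAST u → push 2. Stack: [2, 2]
BINARY_OP + → 2 + 2 = 4. Stack: [4]
STORE_FAST u → u=4. Stack: []
LOAD_CONST → push 2. Stack: [2]
STORE_FAST u → u=2. Stack: []
LOAD_FAST_LOAD_FAST b,b → push 29,29. Stack: [29, 29]
BINARY_OP * → 29 * 29 = 841. Stack: [841]
LOAD_FAST u → push 2. Stack: [841, 2]
BINARY_OP & → 841 & 2 = 0. Stack: [0]
STORE_FAST v → v=0. Stack: []
LOAD_FAST v → push 0. Stack: [0]
RETURN_VALUE → return 0.

2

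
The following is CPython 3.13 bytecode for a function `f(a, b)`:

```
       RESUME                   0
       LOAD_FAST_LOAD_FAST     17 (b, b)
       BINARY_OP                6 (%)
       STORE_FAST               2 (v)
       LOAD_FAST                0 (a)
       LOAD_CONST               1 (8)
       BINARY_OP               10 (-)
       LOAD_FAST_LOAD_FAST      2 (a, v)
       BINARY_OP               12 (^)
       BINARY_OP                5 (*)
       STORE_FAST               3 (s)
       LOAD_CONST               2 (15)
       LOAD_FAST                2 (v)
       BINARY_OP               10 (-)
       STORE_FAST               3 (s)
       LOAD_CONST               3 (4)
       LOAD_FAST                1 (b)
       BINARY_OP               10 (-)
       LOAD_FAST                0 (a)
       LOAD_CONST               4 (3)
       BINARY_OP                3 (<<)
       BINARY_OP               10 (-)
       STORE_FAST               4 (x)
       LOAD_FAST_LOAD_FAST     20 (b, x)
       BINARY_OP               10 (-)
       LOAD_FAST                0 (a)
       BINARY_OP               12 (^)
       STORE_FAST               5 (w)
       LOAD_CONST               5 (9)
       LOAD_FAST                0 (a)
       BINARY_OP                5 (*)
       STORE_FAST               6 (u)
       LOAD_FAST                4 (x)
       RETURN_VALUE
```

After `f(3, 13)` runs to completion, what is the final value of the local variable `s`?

15

LOAD_FAST_LOAD_FAST b,b → push 13,13. Stack: [13, 13]
BINARY_OP % → 13 % 13 = 0. Stack: [0]
STORE_FAST v → v=0. Stack: []
LOAD_FAST a → push 3. Stack: [3]
LOAD_CONST → push 8. Stack: [3, 8]
BINARY_OP - → 3 - 8 = -5. Stack: [-5]
LOAD_FAST_LOAD_FAST a,v → push 3,0. Stack: [-5, 3, 0]
BINARY_OP ^ → 3 ^ 0 = 3. Stack: [-5, 3]
BINARY_OP * → -5 * 3 = -15. Stack: [-15]
STORE_FAST s → s=-15. Stack: []
LOAD_CONST → push 15. Stack: [15]
LOAD_FAST v → push 0. Stack: [15, 0]
BINARY_OP - → 15 - 0 = 15. Stack: [15]
STORE_FAST s → s=15. Stack: []
LOAD_CONST → push 4. Stack: [4]
LOAD_FAST b → push 13. Stack: [4, 13]
BINARY_OP - → 4 - 13 = -9. Stack: [-9]
LOAD_FAST a → push 3. Stack: [-9, 3]
LOAD_CONST → push 3. Stack: [-9, 3, 3]
BINARY_OP << → 3 << 3 = 24. Stack: [-9, 24]
BINARY_OP - → -9 - 24 = -33. Stack: [-33]
STORE_FAST x → x=-33. Stack: []
LOAD_FAST_LOAD_FAST b,x → push 13,-33. Stack: [13, -33]
BINARY_OP - → 13 - -33 = 46. Stack: [46]
LOAD_FAST a → push 3. Stack: [46, 3]
BINARY_OP ^ → 46 ^ 3 = 45. Stack: [45]
STORE_FAST w → w=45. Stack: []
LOAD_CONST → push 9. Stack: [9]
LOAD_FAST a → push 3. Stack: [9, 3]
BINARY_OP * → 9 * 3 = 27. Stack: [27]
STORE_FAST u → u=27. Stack: []
LOAD_FAST x → push -33. Stack: [-33]
RETURN_VALUE → return -33.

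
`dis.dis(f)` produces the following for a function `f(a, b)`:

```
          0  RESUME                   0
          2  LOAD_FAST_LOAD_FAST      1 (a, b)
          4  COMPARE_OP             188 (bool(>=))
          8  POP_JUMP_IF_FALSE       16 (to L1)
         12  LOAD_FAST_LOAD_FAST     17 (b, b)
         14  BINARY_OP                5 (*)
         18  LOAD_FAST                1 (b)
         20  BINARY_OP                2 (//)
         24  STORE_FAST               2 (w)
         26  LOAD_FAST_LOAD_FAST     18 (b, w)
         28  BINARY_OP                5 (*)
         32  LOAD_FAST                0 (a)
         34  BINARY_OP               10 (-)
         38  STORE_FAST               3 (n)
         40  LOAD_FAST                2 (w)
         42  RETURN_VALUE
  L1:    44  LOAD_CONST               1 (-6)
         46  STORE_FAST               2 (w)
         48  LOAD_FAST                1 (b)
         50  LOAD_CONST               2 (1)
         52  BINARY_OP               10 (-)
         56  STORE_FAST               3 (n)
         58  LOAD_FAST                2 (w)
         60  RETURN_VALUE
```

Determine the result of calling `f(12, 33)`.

LOAD_FAST_LOAD_FAST a,b → push 12,33. Stack: [12, 33]
COMPARE_OP bool(>=) → 12 vs 33 = False. Stack: [False]
POP_JUMP_IF_FALSE → pop False; jump. Stack: []
LOAD_CONST → push -6. Stack: [-6]
STORE_FAST w → w=-6. Stack: []
LOAD_FAST b → push 33. Stack: [33]
LOAD_CONST → push 1. Stack: [33, 1]
BINARY_OP - → 33 - 1 = 32. Stack: [32]
STORE_FAST n → n=32. Stack: []
LOAD_FAST w → push -6. Stack: [-6]
RETURN_VALUE → return -6.

-6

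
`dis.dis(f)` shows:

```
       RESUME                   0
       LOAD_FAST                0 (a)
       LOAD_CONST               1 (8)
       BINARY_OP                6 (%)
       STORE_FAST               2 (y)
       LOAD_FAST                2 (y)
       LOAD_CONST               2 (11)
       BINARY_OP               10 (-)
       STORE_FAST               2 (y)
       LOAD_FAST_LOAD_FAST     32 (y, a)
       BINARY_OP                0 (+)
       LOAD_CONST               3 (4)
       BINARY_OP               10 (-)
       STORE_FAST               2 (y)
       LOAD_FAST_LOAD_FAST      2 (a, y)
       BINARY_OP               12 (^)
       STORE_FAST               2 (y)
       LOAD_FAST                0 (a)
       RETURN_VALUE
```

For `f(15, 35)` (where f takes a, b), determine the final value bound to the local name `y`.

8

LOAD_FAST a → push 15. Stack: [15]
LOAD_CONST → push 8. Stack: [15, 8]
BINARY_OP % → 15 % 8 = 7. Stack: [7]
STORE_FAST y → y=7. Stack: []
LOAD_FAST y → push 7. Stack: [7]
LOAD_CONST → push 11. Stack: [7, 11]
BINARY_OP - → 7 - 11 = -4. Stack: [-4]
STORE_FAST y → y=-4. Stack: []
LOAD_FAST_LOAD_FAST y,a → push -4,15. Stack: [-4, 15]
BINARY_OP + → -4 + 15 = 11. Stack: [11]
LOAD_CONST → push 4. Stack: [11, 4]
BINARY_OP - → 11 - 4 = 7. Stack: [7]
STORE_FAST y → y=7. Stack: []
LOAD_FAST_LOAD_FAST a,y → push 15,7. Stack: [15, 7]
BINARY_OP ^ → 15 ^ 7 = 8. Stack: [8]
STORE_FAST y → y=8. Stack: []
LOAD_FAST a → push 15. Stack: [15]
RETURN_VALUE → return 15.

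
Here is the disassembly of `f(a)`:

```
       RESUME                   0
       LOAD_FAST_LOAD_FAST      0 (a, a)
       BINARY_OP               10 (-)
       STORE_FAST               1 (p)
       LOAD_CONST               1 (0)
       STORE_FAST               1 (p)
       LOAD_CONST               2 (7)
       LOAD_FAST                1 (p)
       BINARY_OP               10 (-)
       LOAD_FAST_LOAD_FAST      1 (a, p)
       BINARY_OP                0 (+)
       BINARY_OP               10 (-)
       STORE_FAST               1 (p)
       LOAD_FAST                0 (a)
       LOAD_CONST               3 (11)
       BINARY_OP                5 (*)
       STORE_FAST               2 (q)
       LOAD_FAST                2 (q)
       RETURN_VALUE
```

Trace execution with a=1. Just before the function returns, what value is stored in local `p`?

6

LOAD_FAST_LOAD_FAST a,a → push 1,1. Stack: [1, 1]
BINARY_OP - → 1 - 1 = 0. Stack: [0]
STORE_FAST p → p=0. Stack: []
LOAD_CONST → push 0. Stack: [0]
STORE_FAST p → p=0. Stack: []
LOAD_CONST → push 7. Stack: [7]
LOAD_FAST p → push 0. Stack: [7, 0]
BINARY_OP - → 7 - 0 = 7. Stack: [7]
LOAD_FAST_LOAD_FAST a,p → push 1,0. Stack: [7, 1, 0]
BINARY_OP + → 1 + 0 = 1. Stack: [7, 1]
BINARY_OP - → 7 - 1 = 6. Stack: [6]
STORE_FAST p → p=6. Stack: []
LOAD_FAST a → push 1. Stack: [1]
LOAD_CONST → push 11. Stack: [1, 11]
BINARY_OP * → 1 * 11 = 11. Stack: [11]
STORE_FAST q → q=11. Stack: []
LOAD_FAST q → push 11. Stack: [11]
RETURN_VALUE → return 11.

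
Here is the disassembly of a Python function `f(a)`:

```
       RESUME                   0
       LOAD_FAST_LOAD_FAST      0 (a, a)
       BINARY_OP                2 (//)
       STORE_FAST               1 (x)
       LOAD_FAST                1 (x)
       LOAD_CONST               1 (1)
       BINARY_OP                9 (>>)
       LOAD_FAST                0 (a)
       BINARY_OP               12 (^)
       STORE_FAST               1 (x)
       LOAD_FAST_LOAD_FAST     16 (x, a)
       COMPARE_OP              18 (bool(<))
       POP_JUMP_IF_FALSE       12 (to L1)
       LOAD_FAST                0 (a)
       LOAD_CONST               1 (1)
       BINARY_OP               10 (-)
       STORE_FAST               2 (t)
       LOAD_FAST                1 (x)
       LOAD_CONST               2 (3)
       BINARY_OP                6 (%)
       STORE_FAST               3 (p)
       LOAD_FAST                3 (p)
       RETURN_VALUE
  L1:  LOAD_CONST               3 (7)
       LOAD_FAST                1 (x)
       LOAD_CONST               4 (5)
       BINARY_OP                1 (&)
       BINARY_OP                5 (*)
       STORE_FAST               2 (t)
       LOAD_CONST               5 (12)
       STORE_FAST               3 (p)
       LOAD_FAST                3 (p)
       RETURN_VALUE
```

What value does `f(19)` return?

LOAD_FAST_LOAD_FAST a,a → push 19,19. Stack: [19, 19]
BINARY_OP // → 19 // 19 = 1. Stack: [1]
STORE_FAST x → x=1. Stack: []
LOAD_FAST x → push 1. Stack: [1]
LOAD_CONST → push 1. Stack: [1, 1]
BINARY_OP >> → 1 >> 1 = 0. Stack: [0]
LOAD_FAST a → push 19. Stack: [0, 19]
BINARY_OP ^ → 0 ^ 19 = 19. Stack: [19]
STORE_FAST x → x=19. Stack: []
LOAD_FAST_LOAD_FAST x,a → push 19,19. Stack: [19, 19]
COMPARE_OP bool(<) → 19 vs 19 = False. Stack: [False]
POP_JUMP_IF_FALSE → pop False; jump. Stack: []
LOAD_CONST → push 7. Stack: [7]
LOAD_FAST x → push 19. Stack: [7, 19]
LOAD_CONST → push 5. Stack: [7, 19, 5]
BINARY_OP & → 19 & 5 = 1. Stack: [7, 1]
BINARY_OP * → 7 * 1 = 7. Stack: [7]
STORE_FAST t → t=7. Stack: []
LOAD_CONST → push 12. Stack: [12]
STORE_FAST p → p=12. Stack: []
LOAD_FAST p → push 12. Stack: [12]
RETURN_VALUE → return 12.

12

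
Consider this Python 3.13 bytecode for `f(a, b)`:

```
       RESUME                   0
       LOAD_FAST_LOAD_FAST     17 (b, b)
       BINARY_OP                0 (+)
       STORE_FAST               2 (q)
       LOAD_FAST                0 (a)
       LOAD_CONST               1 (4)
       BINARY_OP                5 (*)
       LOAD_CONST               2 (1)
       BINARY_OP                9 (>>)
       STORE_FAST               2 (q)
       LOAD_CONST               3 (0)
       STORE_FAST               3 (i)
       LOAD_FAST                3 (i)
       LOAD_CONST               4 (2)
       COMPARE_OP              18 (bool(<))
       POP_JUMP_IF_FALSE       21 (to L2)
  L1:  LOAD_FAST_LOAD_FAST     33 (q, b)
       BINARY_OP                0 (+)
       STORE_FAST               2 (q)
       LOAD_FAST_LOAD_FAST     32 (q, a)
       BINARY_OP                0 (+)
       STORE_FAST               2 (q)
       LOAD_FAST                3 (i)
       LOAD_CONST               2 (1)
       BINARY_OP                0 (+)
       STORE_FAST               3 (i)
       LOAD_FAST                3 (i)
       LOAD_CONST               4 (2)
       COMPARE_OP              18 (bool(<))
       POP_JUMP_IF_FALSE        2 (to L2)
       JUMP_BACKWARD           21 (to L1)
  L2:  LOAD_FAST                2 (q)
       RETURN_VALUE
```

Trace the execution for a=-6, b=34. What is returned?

44

LOAD_FAST_LOAD_FAST b,b → push 34,34. Stack: [34, 34]
BINARY_OP + → 34 + 34 = 68. Stack: [68]
STORE_FAST q → q=68. Stack: []
LOAD_FAST a → push -6. Stack: [-6]
LOAD_CONST → push 4. Stack: [-6, 4]
BINARY_OP * → -6 * 4 = -24. Stack: [-24]
LOAD_CONST → push 1. Stack: [-24, 1]
BINARY_OP >> → -24 >> 1 = -12. Stack: [-12]
STORE_FAST q → q=-12. Stack: []
LOAD_CONST → push 0. Stack: [0]
STORE_FAST i → i=0. Stack: []
LOAD_FAST i → push 0. Stack: [0]
LOAD_CONST → push 2. Stack: [0, 2]
COMPARE_OP bool(<) → 0 vs 2 = True. Stack: [True]
POP_JUMP_IF_FALSE → pop True; no jump. Stack: []
LOAD_FAST_LOAD_FAST q,b → push -12,34. Stack: [-12, 34]
BINARY_OP + → -12 + 34 = 22. Stack: [22]
STORE_FAST q → q=22. Stack: []
LOAD_FAST_LOAD_FAST q,a → push 22,-6. Stack: [22, -6]
BINARY_OP + → 22 + -6 = 16. Stack: [16]
STORE_FAST q → q=16. Stack: []
LOAD_FAST i → push 0. Stack: [0]
LOAD_CONST → push 1. Stack: [0, 1]
BINARY_OP + → 0 + 1 = 1. Stack: [1]
STORE_FAST i → i=1. Stack: []
LOAD_FAST i → push 1. Stack: [1]
LOAD_CONST → push 2. Stack: [1, 2]
COMPARE_OP bool(<) → 1 vs 2 = True. Stack: [True]
POP_JUMP_IF_FALSE → pop True; no jump. Stack: []
LOAD_FAST_LOAD_FAST q,b → push 16,34. Stack: [16, 34]
BINARY_OP + → 16 + 34 = 50. Stack: [50]
STORE_FAST q → q=50. Stack: []
LOAD_FAST_LOAD_FAST q,a → push 50,-6. Stack: [50, -6]
BINARY_OP + → 50 + -6 = 44. Stack: [44]
STORE_FAST q → q=44. Stack: []
LOAD_FAST i → push 1. Stack: [1]
LOAD_CONST → push 1. Stack: [1, 1]
BINARY_OP + → 1 + 1 = 2. Stack: [2]
STORE_FAST i → i=2. Stack: []
LOAD_FAST i → push 2. Stack: [2]
LOAD_CONST → push 2. Stack: [2, 2]
COMPARE_OP bool(<) → 2 vs 2 = False. Stack: [False]
POP_JUMP_IF_FALSE → pop False; jump. Stack: []
LOAD_FAST q → push 44. Stack: [44]
RETURN_VALUE → return 44.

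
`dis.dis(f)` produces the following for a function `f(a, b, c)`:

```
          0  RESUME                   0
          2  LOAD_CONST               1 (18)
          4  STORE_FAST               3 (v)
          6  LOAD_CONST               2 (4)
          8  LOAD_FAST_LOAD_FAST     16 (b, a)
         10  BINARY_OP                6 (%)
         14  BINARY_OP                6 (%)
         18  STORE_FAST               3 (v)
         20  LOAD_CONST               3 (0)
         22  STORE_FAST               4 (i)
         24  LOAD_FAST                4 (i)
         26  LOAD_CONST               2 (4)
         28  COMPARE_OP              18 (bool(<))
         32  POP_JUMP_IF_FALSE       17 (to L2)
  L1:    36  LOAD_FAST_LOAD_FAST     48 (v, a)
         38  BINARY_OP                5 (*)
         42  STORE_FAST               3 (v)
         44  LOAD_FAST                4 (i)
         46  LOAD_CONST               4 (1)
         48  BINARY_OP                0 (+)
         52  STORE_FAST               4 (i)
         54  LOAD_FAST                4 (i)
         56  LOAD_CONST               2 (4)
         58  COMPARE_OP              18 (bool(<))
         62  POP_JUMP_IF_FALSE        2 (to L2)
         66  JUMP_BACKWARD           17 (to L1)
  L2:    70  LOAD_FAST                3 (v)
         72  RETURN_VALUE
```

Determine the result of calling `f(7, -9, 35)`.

LOAD_CONST → push 18. Stack: [18]
STORE_FAST v → v=18. Stack: []
LOAD_CONST → push 4. Stack: [4]
LOAD_FAST_LOAD_FAST b,a → push -9,7. Stack: [4, -9, 7]
BINARY_OP % → -9 % 7 = 5. Stack: [4, 5]
BINARY_OP % → 4 % 5 = 4. Stack: [4]
STORE_FAST v → v=4. Stack: []
LOAD_CONST → push 0. Stack: [0]
STORE_FAST i → i=0. Stack: []
LOAD_FAST i → push 0. Stack: [0]
LOAD_CONST → push 4. Stack: [0, 4]
COMPARE_OP bool(<) → 0 vs 4 = True. Stack: [True]
POP_JUMP_IF_FALSE → pop True; no jump. Stack: []
LOAD_FAST_LOAD_FAST v,a → push 4,7. Stack: [4, 7]
BINARY_OP * → 4 * 7 = 28. Stack: [28]
STORE_FAST v → v=28. Stack: []
LOAD_FAST i → push 0. Stack: [0]
LOAD_CONST → push 1. Stack: [0, 1]
BINARY_OP + → 0 + 1 = 1. Stack: [1]
STORE_FAST i → i=1. Stack: []
LOAD_FAST i → push 1. Stack: [1]
LOAD_CONST → push 4. Stack: [1, 4]
COMPARE_OP bool(<) → 1 vs 4 = True. Stack: [True]
POP_JUMP_IF_FALSE → pop True; no jump. Stack: []
LOAD_FAST_LOAD_FAST v,a → push 28,7. Stack: [28, 7]
BINARY_OP * → 28 * 7 = 196. Stack: [196]
STORE_FAST v → v=196. Stack: []
LOAD_FAST i → push 1. Stack: [1]
LOAD_CONST → push 1. Stack: [1, 1]
BINARY_OP + → 1 + 1 = 2. Stack: [2]
STORE_FAST i → i=2. Stack: []
LOAD_FAST i → push 2. Stack: [2]
LOAD_CONST → push 4. Stack: [2, 4]
COMPARE_OP bool(<) → 2 vs 4 = True. Stack: [True]
POP_JUMP_IF_FALSE → pop True; no jump. Stack: []
LOAD_FAST_LOAD_FAST v,a → push 196,7. Stack: [196, 7]
BINARY_OP * → 196 * 7 = 1372. Stack: [1372]
STORE_FAST v → v=1372. Stack: []
LOAD_FAST i → push 2. Stack: [2]
LOAD_CONST → push 1. Stack: [2, 1]
BINARY_OP + → 2 + 1 = 3. Stack: [3]
STORE_FAST i → i=3. Stack: []
LOAD_FAST i → push 3. Stack: [3]
LOAD_CONST → push 4. Stack: [3, 4]
COMPARE_OP bool(<) → 3 vs 4 = True. Stack: [True]
POP_JUMP_IF_FALSE → pop True; no jump. Stack: []
LOAD_FAST_LOAD_FAST v,a → push 1372,7. Stack: [1372, 7]
BINARY_OP * → 1372 * 7 = 9604. Stack: [9604]
STORE_FAST v → v=9604. Stack: []
LOAD_FAST i → push 3. Stack: [3]
LOAD_CONST → push 1. Stack: [3, 1]
BINARY_OP + → 3 + 1 = 4. Stack: [4]
STORE_FAST i → i=4. Stack: []
LOAD_FAST i → push 4. Stack: [4]
LOAD_CONST → push 4. Stack: [4, 4]
COMPARE_OP bool(<) → 4 vs 4 = False. Stack: [False]
POP_JUMP_IF_FALSE → pop False; jump. Stack: []
LOAD_FAST v → push 9604. Stack: [9604]
RETURN_VALUE → return 9604.

9604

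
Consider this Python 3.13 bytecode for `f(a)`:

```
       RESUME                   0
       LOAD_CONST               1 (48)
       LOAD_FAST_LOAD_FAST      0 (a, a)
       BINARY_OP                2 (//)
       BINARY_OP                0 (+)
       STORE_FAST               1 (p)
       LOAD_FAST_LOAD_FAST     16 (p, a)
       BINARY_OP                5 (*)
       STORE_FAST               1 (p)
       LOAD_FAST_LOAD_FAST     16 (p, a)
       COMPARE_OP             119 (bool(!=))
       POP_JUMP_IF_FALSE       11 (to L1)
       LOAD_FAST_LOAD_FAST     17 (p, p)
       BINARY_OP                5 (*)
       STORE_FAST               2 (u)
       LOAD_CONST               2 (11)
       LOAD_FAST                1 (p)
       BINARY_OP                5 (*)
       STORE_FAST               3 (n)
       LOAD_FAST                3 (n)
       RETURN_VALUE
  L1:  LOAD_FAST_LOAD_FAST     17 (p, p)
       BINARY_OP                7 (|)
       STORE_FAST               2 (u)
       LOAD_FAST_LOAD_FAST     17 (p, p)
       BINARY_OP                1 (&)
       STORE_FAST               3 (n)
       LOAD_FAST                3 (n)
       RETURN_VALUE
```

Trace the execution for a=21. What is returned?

11319

LOAD_CONST → push 48. Stack: [48]
LOAD_FAST_LOAD_FAST a,a → push 21,21. Stack: [48, 21, 21]
BINARY_OP // → 21 // 21 = 1. Stack: [48, 1]
BINARY_OP + → 48 + 1 = 49. Stack: [49]
STORE_FAST p → p=49. Stack: []
LOAD_FAST_LOAD_FAST p,a → push 49,21. Stack: [49, 21]
BINARY_OP * → 49 * 21 = 1029. Stack: [1029]
STORE_FAST p → p=1029. Stack: []
LOAD_FAST_LOAD_FAST p,a → push 1029,21. Stack: [1029, 21]
COMPARE_OP bool(!=) → 1029 vs 21 = True. Stack: [True]
POP_JUMP_IF_FALSE → pop True; no jump. Stack: []
LOAD_FAST_LOAD_FAST p,p → push 1029,1029. Stack: [1029, 1029]
BINARY_OP * → 1029 * 1029 = 1058841. Stack: [1058841]
STORE_FAST u → u=1058841. Stack: []
LOAD_CONST → push 11. Stack: [11]
LOAD_FAST p → push 1029. Stack: [11, 1029]
BINARY_OP * → 11 * 1029 = 11319. Stack: [11319]
STORE_FAST n → n=11319. Stack: []
LOAD_FAST n → push 11319. Stack: [11319]
RETURN_VALUE → return 11319.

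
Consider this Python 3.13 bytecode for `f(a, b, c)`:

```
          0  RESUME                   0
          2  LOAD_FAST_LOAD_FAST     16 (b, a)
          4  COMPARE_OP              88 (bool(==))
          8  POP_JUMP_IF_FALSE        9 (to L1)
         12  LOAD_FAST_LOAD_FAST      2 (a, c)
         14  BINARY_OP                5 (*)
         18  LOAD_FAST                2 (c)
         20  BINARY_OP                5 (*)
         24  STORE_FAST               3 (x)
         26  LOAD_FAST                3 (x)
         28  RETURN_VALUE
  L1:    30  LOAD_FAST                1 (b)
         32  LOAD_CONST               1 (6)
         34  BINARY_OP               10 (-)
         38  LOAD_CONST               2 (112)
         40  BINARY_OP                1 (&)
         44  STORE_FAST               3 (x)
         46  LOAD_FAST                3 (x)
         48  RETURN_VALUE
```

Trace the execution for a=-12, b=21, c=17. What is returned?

LOAD_FAST_LOAD_FAST b,a → push 21,-12. Stack: [21, -12]
COMPARE_OP bool(==) → 21 vs -12 = False. Stack: [False]
POP_JUMP_IF_FALSE → pop False; jump. Stack: []
LOAD_FAST b → push 21. Stack: [21]
LOAD_CONST → push 6. Stack: [21, 6]
BINARY_OP - → 21 - 6 = 15. Stack: [15]
LOAD_CONST → push 112. Stack: [15, 112]
BINARY_OP & → 15 & 112 = 0. Stack: [0]
STORE_FAST x → x=0. Stack: []
LOAD_FAST x → push 0. Stack: [0]
RETURN_VALUE → return 0.

0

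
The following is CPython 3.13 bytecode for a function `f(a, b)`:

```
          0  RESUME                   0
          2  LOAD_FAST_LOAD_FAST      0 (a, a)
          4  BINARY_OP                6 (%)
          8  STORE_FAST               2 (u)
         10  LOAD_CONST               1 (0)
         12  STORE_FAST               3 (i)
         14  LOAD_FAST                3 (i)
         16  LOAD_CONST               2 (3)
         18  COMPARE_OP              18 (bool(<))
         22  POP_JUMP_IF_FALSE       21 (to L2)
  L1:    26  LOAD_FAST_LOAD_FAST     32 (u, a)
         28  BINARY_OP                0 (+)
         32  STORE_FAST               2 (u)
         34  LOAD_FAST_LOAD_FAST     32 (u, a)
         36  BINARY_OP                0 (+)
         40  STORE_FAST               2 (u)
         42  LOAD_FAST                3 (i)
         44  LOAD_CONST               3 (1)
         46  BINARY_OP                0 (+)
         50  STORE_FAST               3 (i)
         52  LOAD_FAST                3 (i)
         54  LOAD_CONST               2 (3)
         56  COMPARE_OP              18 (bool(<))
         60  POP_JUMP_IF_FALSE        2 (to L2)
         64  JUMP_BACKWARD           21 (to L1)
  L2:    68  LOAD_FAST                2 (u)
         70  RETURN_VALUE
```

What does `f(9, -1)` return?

54

LOAD_FAST_LOAD_FAST a,a → push 9,9. Stack: [9, 9]
BINARY_OP % → 9 % 9 = 0. Stack: [0]
STORE_FAST u → u=0. Stack: []
LOAD_CONST → push 0. Stack: [0]
STORE_FAST i → i=0. Stack: []
LOAD_FAST i → push 0. Stack: [0]
LOAD_CONST → push 3. Stack: [0, 3]
COMPARE_OP bool(<) → 0 vs 3 = True. Stack: [True]
POP_JUMP_IF_FALSE → pop True; no jump. Stack: []
LOAD_FAST_LOAD_FAST u,a → push 0,9. Stack: [0, 9]
BINARY_OP + → 0 + 9 = 9. Stack: [9]
STORE_FAST u → u=9. Stack: []
LOAD_FAST_LOAD_FAST u,a → push 9,9. Stack: [9, 9]
BINARY_OP + → 9 + 9 = 18. Stack: [18]
STORE_FAST u → u=18. Stack: []
LOAD_FAST i → push 0. Stack: [0]
LOAD_CONST → push 1. Stack: [0, 1]
BINARY_OP + → 0 + 1 = 1. Stack: [1]
STORE_FAST i → i=1. Stack: []
LOAD_FAST i → push 1. Stack: [1]
LOAD_CONST → push 3. Stack: [1, 3]
COMPARE_OP bool(<) → 1 vs 3 = True. Stack: [True]
POP_JUMP_IF_FALSE → pop True; no jump. Stack: []
LOAD_FAST_LOAD_FAST u,a → push 18,9. Stack: [18, 9]
BINARY_OP + → 18 + 9 = 27. Stack: [27]
STORE_FAST u → u=27. Stack: []
LOAD_FAST_LOAD_FAST u,a → push 27,9. Stack: [27, 9]
BINARY_OP + → 27 + 9 = 36. Stack: [36]
STORE_FAST u → u=36. Stack: []
LOAD_FAST i → push 1. Stack: [1]
LOAD_CONST → push 1. Stack: [1, 1]
BINARY_OP + → 1 + 1 = 2. Stack: [2]
STORE_FAST i → i=2. Stack: []
LOAD_FAST i → push 2. Stack: [2]
LOAD_CONST → push 3. Stack: [2, 3]
COMPARE_OP bool(<) → 2 vs 3 = True. Stack: [True]
POP_JUMP_IF_FALSE → pop True; no jump. Stack: []
LOAD_FAST_LOAD_FAST u,a → push 36,9. Stack: [36, 9]
BINARY_OP + → 36 + 9 = 45. Stack: [45]
STORE_FAST u → u=45. Stack: []
LOAD_FAST_LOAD_FAST u,a → push 45,9. Stack: [45, 9]
BINARY_OP + → 45 + 9 = 54. Stack: [54]
STORE_FAST u → u=54. Stack: []
LOAD_FAST i → push 2. Stack: [2]
LOAD_CONST → push 1. Stack: [2, 1]
BINARY_OP + → 2 + 1 = 3. Stack: [3]
STORE_FAST i → i=3. Stack: []
LOAD_FAST i → push 3. Stack: [3]
LOAD_CONST → push 3. Stack: [3, 3]
COMPARE_OP bool(<) → 3 vs 3 = False. Stack: [False]
POP_JUMP_IF_FALSE → pop False; jump. Stack: []
LOAD_FAST u → push 54. Stack: [54]
RETURN_VALUE → return 54.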